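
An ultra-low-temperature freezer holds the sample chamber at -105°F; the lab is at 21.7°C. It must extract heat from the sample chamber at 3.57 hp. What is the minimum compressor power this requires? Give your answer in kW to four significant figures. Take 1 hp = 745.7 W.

In absolute terms T_C = 197.04 K and T_H = 294.85 K, so ΔT = 97.81 K.
COP_Carnot = T_C/ΔT = 197.04/97.81 = 2.014.
Ẇ_min = Q̇/COP_Carnot = 3.570/2.014 = 1.772 hp = 1.322 kW.

1.322 kW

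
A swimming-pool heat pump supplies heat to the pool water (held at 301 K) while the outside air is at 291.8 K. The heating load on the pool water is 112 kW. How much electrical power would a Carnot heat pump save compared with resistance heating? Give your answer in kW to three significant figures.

109 kW

The reservoir spacing is ΔT = 301 − 291.8 = 9.200 K.
COP_Carnot = T_H/ΔT = 301.00/9.200 = 32.72.
Resistance heating needs Ẇ_res = Q̇_H = 112.0 kW; the reversible heat pump needs only Ẇ_hp = Q̇_H/COP = 3.423 kW.
Saving = 112.0 − 3.423 = 108.6 kW.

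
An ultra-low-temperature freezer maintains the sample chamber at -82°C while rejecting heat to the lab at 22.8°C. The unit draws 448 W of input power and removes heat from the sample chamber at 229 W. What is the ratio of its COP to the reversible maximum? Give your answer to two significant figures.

COP_actual = Q̇_C/Ẇ = 229.0/448.0 = 0.5112.
In absolute terms T_C = 191.15 K and T_H = 295.95 K, so ΔT = 104.8 K.
COP_Carnot = T_C/ΔT = 191.15/104.8 = 1.824.
η_II = COP_actual/COP_Carnot = 0.5112/1.824 = 0.2802.

0.28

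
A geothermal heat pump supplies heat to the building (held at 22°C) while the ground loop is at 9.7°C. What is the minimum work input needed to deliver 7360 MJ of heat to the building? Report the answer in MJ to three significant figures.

307 MJ

In absolute terms T_C = 282.85 K and T_H = 295.15 K, so ΔT = 12.30 K.
The reversible limit is COP_HP = T_H/ΔT = 24.00, so W_min = Q_H/COP = Q_H·ΔT/T_H.
W_min = 7360 × 12.30/295.15 = 306.7 MJ.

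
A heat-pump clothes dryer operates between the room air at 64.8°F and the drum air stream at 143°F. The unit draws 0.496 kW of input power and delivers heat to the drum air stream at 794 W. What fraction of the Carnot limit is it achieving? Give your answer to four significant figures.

0.2077

Converting, Q̇_H = 794.0 W = 0.7940 kW, so COP_actual = Q̇_H/Ẇ = 0.7940/0.4960 = 1.601.
In absolute terms T_C = 291.37 K and T_H = 334.82 K, so ΔT = 43.44 K.
COP_Carnot = T_H/ΔT = 334.82/43.44 = 7.707.
η_II = COP_actual/COP_Carnot = 1.601/7.707 = 0.2077.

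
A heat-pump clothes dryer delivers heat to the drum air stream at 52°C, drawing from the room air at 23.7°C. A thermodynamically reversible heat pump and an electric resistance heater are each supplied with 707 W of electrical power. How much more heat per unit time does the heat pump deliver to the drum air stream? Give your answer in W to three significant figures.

7420 W

In absolute terms T_C = 296.85 K and T_H = 325.15 K, so ΔT = 28.30 K.
COP_Carnot = T_H/ΔT = 325.15/28.30 = 11.49.
The heat pump delivers Q̇_H = COP × Ẇ = 8123 W; the resistance heater delivers Ẇ = 707.0 W.
Extra = (COP − 1)·Ẇ = 7416 W.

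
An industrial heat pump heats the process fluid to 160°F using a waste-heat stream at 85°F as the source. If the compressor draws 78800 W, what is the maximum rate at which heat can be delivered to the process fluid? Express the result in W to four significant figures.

In absolute terms T_C = 302.59 K and T_H = 344.26 K, so ΔT = 41.67 K.
COP_Carnot = T_H/ΔT = 344.26/41.67 = 8.262.
Q̇_max = COP_Carnot × Ẇ = 8.262 × 78800 W = 651100 W.

651100 W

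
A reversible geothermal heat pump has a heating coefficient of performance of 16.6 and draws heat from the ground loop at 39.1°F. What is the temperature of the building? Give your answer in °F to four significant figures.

COP_HP = T_H/(T_H − T_C) rearranges to T_H = COP·T_C/(COP − 1).
With T_C = 277.09 K, T_H = 16.6 × 277.09/15.60 = 294.86 K.
Converting, 294.86 K = 71.07°F.

71.07 °F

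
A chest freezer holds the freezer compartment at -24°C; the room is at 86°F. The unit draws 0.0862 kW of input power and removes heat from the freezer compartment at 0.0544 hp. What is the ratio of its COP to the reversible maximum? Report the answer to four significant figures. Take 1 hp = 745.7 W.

0.1020

Converting, Q̇_C = 0.05440 hp = 0.04057 kW, so COP_actual = Q̇_C/Ẇ = 0.04057/0.08620 = 0.4706.
In absolute terms T_C = 249.15 K and T_H = 303.15 K, so ΔT = 54.00 K.
COP_Carnot = T_C/ΔT = 249.15/54.00 = 4.614.
η_II = COP_actual/COP_Carnot = 0.4706/4.614 = 0.1020.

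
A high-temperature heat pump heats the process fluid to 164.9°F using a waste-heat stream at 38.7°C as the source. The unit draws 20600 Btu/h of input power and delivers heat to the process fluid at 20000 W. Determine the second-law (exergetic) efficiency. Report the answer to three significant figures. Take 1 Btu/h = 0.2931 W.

Converting, Q̇_H = 20000 W = 68240 Btu/h, so COP_actual = Q̇_H/Ẇ = 68240/20600 = 3.312.
In absolute terms T_C = 311.85 K and T_H = 346.98 K, so ΔT = 35.13 K.
COP_Carnot = T_H/ΔT = 346.98/35.13 = 9.876.
η_II = COP_actual/COP_Carnot = 3.312/9.876 = 0.3354.

0.335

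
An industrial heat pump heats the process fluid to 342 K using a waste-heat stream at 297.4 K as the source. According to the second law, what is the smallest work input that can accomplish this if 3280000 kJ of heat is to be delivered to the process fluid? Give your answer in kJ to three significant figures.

The reservoir spacing is ΔT = 342 − 297.4 = 44.60 K.
The reversible limit is COP_HP = T_H/ΔT = 7.668, so W_min = Q_H/COP = Q_H·ΔT/T_H.
W_min = 3280000 × 44.60/342.00 = 427700 kJ.

428000 kJ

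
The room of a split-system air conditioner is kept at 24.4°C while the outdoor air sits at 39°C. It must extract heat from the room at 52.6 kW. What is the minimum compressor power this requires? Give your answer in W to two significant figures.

2600 W

In absolute terms T_C = 297.55 K and T_H = 312.15 K, so ΔT = 14.60 K.
COP_Carnot = T_C/ΔT = 297.55/14.60 = 20.38.
Ẇ_min = Q̇/COP_Carnot = 52.60/20.38 = 2.581 kW = 2581 W.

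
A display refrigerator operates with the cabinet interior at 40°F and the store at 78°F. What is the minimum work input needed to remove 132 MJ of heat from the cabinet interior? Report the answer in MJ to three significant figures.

In absolute terms T_C = 277.59 K and T_H = 298.71 K, so ΔT = 21.11 K.
The reversible limit is COP_R = T_C/ΔT = 13.15, so W_min = Q_C/COP = Q_C·ΔT/T_C.
W_min = 132.0 × 21.11/277.59 = 10.04 MJ.

10.0 MJ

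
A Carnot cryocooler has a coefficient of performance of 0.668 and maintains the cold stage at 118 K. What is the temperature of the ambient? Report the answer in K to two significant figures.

290 K

COP_R = T_C/(T_H − T_C) gives T_H − T_C = T_C/COP.
With T_C = 118.00 K, T_H = 118.00 × (1 + 1/0.668) = 294.65 K.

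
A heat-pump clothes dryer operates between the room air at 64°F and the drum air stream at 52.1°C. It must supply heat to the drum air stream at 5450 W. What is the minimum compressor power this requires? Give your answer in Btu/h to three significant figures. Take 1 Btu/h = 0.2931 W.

In absolute terms T_C = 290.93 K and T_H = 325.25 K, so ΔT = 34.32 K.
COP_Carnot = T_H/ΔT = 325.25/34.32 = 9.476.
Ẇ_min = Q̇/COP_Carnot = 5450/9.476 = 575.1 W = 1962 Btu/h.

1960 Btu/h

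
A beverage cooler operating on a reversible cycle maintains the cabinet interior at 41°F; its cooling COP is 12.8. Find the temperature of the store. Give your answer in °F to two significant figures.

80 °F

COP_R = T_C/(T_H − T_C) gives T_H − T_C = T_C/COP.
With T_C = 278.15 K, T_H = 278.15 × (1 + 1/12.8) = 299.88 K.
Converting, 299.88 K = 80.11°F.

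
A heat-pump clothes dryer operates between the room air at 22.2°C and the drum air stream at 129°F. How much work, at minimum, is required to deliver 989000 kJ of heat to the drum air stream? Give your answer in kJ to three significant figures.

95800 kJ

In absolute terms T_C = 295.35 K and T_H = 327.04 K, so ΔT = 31.69 K.
The reversible limit is COP_HP = T_H/ΔT = 10.32, so W_min = Q_H/COP = Q_H·ΔT/T_H.
W_min = 989000 × 31.69/327.04 = 95830 kJ.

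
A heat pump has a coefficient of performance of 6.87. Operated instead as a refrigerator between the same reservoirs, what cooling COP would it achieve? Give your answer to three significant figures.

Since Q_H = Q_C + W for any cycle, COP_R = Q_C/W = Q_H/W − 1.
COP_R = 6.87 − 1 = 5.87.

5.87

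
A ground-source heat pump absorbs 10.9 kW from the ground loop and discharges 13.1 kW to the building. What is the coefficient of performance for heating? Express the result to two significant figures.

The first law gives Q̇_H = Q̇_C + Ẇ, so the three rates are Q̇_C = 10.90, Q̇_H = 13.10, Ẇ = 2.200 kW.
COP_HP = Q̇_H/Ẇ = 13.10/2.200 = 5.955.

6.0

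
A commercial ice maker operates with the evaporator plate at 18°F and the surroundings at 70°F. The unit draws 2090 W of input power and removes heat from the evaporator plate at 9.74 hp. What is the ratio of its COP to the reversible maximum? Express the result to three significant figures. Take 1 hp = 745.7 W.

Converting, Q̇_C = 9.740 hp = 7263 W, so COP_actual = Q̇_C/Ẇ = 7263/2090 = 3.475.
In absolute terms T_C = 265.37 K and T_H = 294.26 K, so ΔT = 28.89 K.
COP_Carnot = T_C/ΔT = 265.37/28.89 = 9.186.
η_II = COP_actual/COP_Carnot = 3.475/9.186 = 0.3783.

0.378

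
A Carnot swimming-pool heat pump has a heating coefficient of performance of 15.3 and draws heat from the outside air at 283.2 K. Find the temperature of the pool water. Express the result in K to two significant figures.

300 K

COP_HP = T_H/(T_H − T_C) rearranges to T_H = COP·T_C/(COP − 1).
With T_C = 283.20 K, T_H = 15.3 × 283.20/14.30 = 303.00 K.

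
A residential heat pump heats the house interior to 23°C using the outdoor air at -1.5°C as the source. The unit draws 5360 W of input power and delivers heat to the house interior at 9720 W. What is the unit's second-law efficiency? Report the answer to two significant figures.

0.15

COP_actual = Q̇_H/Ẇ = 9720/5360 = 1.813.
In absolute terms T_C = 271.65 K and T_H = 296.15 K, so ΔT = 24.50 K.
COP_Carnot = T_H/ΔT = 296.15/24.50 = 12.09.
η_II = COP_actual/COP_Carnot = 1.813/12.09 = 0.1500.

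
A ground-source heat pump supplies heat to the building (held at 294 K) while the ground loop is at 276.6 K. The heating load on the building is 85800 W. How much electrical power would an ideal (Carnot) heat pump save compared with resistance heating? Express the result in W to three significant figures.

The reservoir spacing is ΔT = 294 − 276.6 = 17.40 K.
COP_Carnot = T_H/ΔT = 294.00/17.40 = 16.90.
Resistance heating needs Ẇ_res = Q̇_H = 85800 W; the reversible heat pump needs only Ẇ_hp = Q̇_H/COP = 5078 W.
Saving = 85800 − 5078 = 80720 W.

80700 W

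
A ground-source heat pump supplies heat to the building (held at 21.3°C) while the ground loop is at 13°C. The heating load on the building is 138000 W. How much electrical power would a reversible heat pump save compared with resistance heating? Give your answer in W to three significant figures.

In absolute terms T_C = 286.15 K and T_H = 294.45 K, so ΔT = 8.300 K.
COP_Carnot = T_H/ΔT = 294.45/8.300 = 35.48.
Resistance heating needs Ẇ_res = Q̇_H = 138000 W; the reversible heat pump needs only Ẇ_hp = Q̇_H/COP = 3890 W.
Saving = 138000 − 3890 = 134100 W.

134000 W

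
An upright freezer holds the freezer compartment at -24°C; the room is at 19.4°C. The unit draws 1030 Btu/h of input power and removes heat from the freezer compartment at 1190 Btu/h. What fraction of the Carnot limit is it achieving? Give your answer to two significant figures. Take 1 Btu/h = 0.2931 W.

0.20

COP_actual = Q̇_C/Ẇ = 1190/1030 = 1.155.
In absolute terms T_C = 249.15 K and T_H = 292.55 K, so ΔT = 43.40 K.
COP_Carnot = T_C/ΔT = 249.15/43.40 = 5.741.
η_II = COP_actual/COP_Carnot = 1.155/5.741 = 0.2013.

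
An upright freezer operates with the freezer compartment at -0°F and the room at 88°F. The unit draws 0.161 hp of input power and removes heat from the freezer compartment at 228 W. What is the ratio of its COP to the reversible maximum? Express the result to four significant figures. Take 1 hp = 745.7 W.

0.3636

Converting, Q̇_C = 228.0 W = 0.3058 hp, so COP_actual = Q̇_C/Ẇ = 0.3058/0.1610 = 1.899.
In absolute terms T_C = 255.37 K and T_H = 304.26 K, so ΔT = 48.89 K.
COP_Carnot = T_C/ΔT = 255.37/48.89 = 5.224.
η_II = COP_actual/COP_Carnot = 1.899/5.224 = 0.3636.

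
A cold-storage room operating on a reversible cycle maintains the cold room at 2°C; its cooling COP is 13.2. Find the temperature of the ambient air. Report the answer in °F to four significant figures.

COP_R = T_C/(T_H − T_C) gives T_H − T_C = T_C/COP.
With T_C = 275.15 K, T_H = 275.15 × (1 + 1/13.2) = 295.99 K.
Converting, 295.99 K = 73.12°F.

73.12 °F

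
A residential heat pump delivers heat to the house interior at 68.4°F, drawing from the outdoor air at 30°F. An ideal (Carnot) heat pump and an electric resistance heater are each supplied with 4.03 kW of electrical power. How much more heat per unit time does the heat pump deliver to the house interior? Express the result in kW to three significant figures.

51.4 kW

In absolute terms T_C = 272.04 K and T_H = 293.37 K, so ΔT = 21.33 K.
COP_Carnot = T_H/ΔT = 293.37/21.33 = 13.75.
The heat pump delivers Q̇_H = COP × Ẇ = 55.42 kW; the resistance heater delivers Ẇ = 4.030 kW.
Extra = (COP − 1)·Ẇ = 51.39 kW.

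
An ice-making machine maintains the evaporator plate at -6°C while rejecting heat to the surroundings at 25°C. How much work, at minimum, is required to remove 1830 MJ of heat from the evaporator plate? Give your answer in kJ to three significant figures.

In absolute terms T_C = 267.15 K and T_H = 298.15 K, so ΔT = 31.00 K.
The reversible limit is COP_R = T_C/ΔT = 8.618, so W_min = Q_C/COP = Q_C·ΔT/T_C.
W_min = 1830 × 31.00/267.15 = 212.4 MJ = 212400 kJ.

212000 kJ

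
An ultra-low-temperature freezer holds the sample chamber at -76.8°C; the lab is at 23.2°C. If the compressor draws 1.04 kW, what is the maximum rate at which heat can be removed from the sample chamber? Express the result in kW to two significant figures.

2.0 kW

In absolute terms T_C = 196.35 K and T_H = 296.35 K, so ΔT = 100.0 K.
COP_Carnot = T_C/ΔT = 196.35/100.0 = 1.964.
Q̇_max = COP_Carnot × Ẇ = 1.964 × 1.040 kW = 2.042 kW.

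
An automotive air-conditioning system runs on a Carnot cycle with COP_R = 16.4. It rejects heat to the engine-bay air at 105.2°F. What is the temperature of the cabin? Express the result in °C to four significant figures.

22.63 °C

For a Carnot refrigerator COP_R = T_C/(T_H − T_C), so T_C = COP·T_H/(1 + COP).
With T_H = 313.82 K, T_C = 16.4 × 313.82/17.40 = 295.78 K.
Converting, 295.78 K = 22.63°C.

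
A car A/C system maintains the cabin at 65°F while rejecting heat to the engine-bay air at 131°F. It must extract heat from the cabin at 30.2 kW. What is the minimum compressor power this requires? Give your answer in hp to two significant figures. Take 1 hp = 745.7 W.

In absolute terms T_C = 291.48 K and T_H = 328.15 K, so ΔT = 36.67 K.
COP_Carnot = T_C/ΔT = 291.48/36.67 = 7.950.
Ẇ_min = Q̇/COP_Carnot = 30.20/7.950 = 3.799 kW = 5.094 hp.

5.1 hp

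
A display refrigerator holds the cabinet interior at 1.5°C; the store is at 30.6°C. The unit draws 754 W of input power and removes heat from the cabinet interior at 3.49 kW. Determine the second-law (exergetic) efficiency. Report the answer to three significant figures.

0.490

Converting, Q̇_C = 3.490 kW = 3490 W, so COP_actual = Q̇_C/Ẇ = 3490/754.0 = 4.629.
In absolute terms T_C = 274.65 K and T_H = 303.75 K, so ΔT = 29.10 K.
COP_Carnot = T_C/ΔT = 274.65/29.10 = 9.438.
η_II = COP_actual/COP_Carnot = 4.629/9.438 = 0.4904.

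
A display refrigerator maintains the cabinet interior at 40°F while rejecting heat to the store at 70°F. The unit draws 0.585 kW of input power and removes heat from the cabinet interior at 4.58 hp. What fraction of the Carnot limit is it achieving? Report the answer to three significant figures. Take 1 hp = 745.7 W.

Converting, Q̇_C = 4.580 hp = 3.415 kW, so COP_actual = Q̇_C/Ẇ = 3.415/0.5850 = 5.838.
In absolute terms T_C = 277.59 K and T_H = 294.26 K, so ΔT = 16.67 K.
COP_Carnot = T_C/ΔT = 277.59/16.67 = 16.66.
η_II = COP_actual/COP_Carnot = 5.838/16.66 = 0.3505.

0.351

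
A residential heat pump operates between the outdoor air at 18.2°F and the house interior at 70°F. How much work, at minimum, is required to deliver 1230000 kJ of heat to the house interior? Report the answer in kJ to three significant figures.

120000 kJ

In absolute terms T_C = 265.48 K and T_H = 294.26 K, so ΔT = 28.78 K.
The reversible limit is COP_HP = T_H/ΔT = 10.23, so W_min = Q_H/COP = Q_H·ΔT/T_H.
W_min = 1230000 × 28.78/294.26 = 120300 kJ.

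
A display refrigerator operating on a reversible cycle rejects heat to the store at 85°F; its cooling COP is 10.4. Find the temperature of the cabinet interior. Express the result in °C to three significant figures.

For a Carnot refrigerator COP_R = T_C/(T_H − T_C), so T_C = COP·T_H/(1 + COP).
With T_H = 302.59 K, T_C = 10.4 × 302.59/11.40 = 276.05 K.
Converting, 276.05 K = 2.90°C.

2.90 °C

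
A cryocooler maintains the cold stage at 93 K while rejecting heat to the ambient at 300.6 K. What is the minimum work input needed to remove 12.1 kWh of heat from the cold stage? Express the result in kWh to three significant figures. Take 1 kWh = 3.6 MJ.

27.0 kWh

The reservoir spacing is ΔT = 300.6 − 93 = 207.6 K.
The reversible limit is COP_R = T_C/ΔT = 0.4480, so W_min = Q_C/COP = Q_C·ΔT/T_C.
W_min = 12.10 × 207.6/93.00 = 27.01 kWh.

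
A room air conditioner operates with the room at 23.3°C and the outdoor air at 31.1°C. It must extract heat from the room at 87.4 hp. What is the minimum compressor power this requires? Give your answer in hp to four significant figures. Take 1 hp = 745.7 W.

In absolute terms T_C = 296.45 K and T_H = 304.25 K, so ΔT = 7.800 K.
COP_Carnot = T_C/ΔT = 296.45/7.800 = 38.01.
Ẇ_min = Q̇/COP_Carnot = 87.40/38.01 = 2.300 hp.

2.300 hp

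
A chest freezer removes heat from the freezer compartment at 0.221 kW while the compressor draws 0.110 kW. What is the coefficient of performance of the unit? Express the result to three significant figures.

The first law gives Q̇_H = Q̇_C + Ẇ, so the three rates are Q̇_C = 0.2210, Q̇_H = 0.3310, Ẇ = 0.1100 kW.
COP_R = Q̇_C/Ẇ = 0.2210/0.1100 = 2.009.

2.01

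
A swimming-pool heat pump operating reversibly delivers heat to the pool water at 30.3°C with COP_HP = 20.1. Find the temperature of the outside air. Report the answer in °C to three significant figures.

COP_HP = T_H/(T_H − T_C) gives T_H − T_C = T_H/COP.
With T_H = 303.45 K, T_C = 303.45 × (1 − 1/20.1) = 288.35 K.
Converting, 288.35 K = 15.20°C.

15.2 °C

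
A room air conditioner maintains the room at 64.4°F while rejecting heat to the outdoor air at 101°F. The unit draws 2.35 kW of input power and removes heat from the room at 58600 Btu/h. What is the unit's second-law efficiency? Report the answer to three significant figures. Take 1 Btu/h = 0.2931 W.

Converting, Q̇_C = 58600 Btu/h = 17.18 kW, so COP_actual = Q̇_C/Ẇ = 17.18/2.350 = 7.309.
In absolute terms T_C = 291.15 K and T_H = 311.48 K, so ΔT = 20.33 K.
COP_Carnot = T_C/ΔT = 291.15/20.33 = 14.32.
η_II = COP_actual/COP_Carnot = 7.309/14.32 = 0.5104.

0.510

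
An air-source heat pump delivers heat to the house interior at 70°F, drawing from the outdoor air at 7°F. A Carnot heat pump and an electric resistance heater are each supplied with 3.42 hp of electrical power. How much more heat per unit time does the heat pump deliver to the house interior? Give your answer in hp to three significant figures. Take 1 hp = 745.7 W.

In absolute terms T_C = 259.26 K and T_H = 294.26 K, so ΔT = 35.00 K.
COP_Carnot = T_H/ΔT = 294.26/35.00 = 8.407.
The heat pump delivers Q̇_H = COP × Ẇ = 28.75 hp; the resistance heater delivers Ẇ = 3.420 hp.
Extra = (COP − 1)·Ẇ = 25.33 hp.

25.3 hp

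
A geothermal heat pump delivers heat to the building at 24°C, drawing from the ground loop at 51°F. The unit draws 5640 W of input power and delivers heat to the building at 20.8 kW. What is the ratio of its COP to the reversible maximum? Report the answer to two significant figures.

0.17

Converting, Q̇_H = 20.80 kW = 20800 W, so COP_actual = Q̇_H/Ẇ = 20800/5640 = 3.688.
In absolute terms T_C = 283.71 K and T_H = 297.15 K, so ΔT = 13.44 K.
COP_Carnot = T_H/ΔT = 297.15/13.44 = 22.10.
η_II = COP_actual/COP_Carnot = 3.688/22.10 = 0.1669.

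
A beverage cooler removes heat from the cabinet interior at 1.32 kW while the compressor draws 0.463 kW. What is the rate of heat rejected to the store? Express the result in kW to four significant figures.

1.783 kW

For a cyclic device the first law requires Q̇_H = Q̇_C + Ẇ.
Q̇_H = Q̇_C + Ẇ = 1.783 kW.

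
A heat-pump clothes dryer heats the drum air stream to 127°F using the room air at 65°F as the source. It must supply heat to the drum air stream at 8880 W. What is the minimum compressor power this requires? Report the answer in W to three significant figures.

938 W

In absolute terms T_C = 291.48 K and T_H = 325.93 K, so ΔT = 34.44 K.
COP_Carnot = T_H/ΔT = 325.93/34.44 = 9.462.
Ẇ_min = Q̇/COP_Carnot = 8880/9.462 = 938.4 W.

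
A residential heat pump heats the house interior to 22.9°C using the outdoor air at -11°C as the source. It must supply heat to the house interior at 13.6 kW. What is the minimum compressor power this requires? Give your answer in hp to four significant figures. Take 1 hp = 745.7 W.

2.088 hp

In absolute terms T_C = 262.15 K and T_H = 296.05 K, so ΔT = 33.90 K.
COP_Carnot = T_H/ΔT = 296.05/33.90 = 8.733.
Ẇ_min = Q̇/COP_Carnot = 13.60/8.733 = 1.557 kW = 2.088 hp.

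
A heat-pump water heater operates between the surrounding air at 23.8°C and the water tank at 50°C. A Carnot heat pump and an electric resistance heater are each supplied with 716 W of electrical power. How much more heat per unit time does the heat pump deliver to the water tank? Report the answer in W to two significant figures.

In absolute terms T_C = 296.95 K and T_H = 323.15 K, so ΔT = 26.20 K.
COP_Carnot = T_H/ΔT = 323.15/26.20 = 12.33.
The heat pump delivers Q̇_H = COP × Ẇ = 8831 W; the resistance heater delivers Ẇ = 716.0 W.
Extra = (COP − 1)·Ẇ = 8115 W.

8100 W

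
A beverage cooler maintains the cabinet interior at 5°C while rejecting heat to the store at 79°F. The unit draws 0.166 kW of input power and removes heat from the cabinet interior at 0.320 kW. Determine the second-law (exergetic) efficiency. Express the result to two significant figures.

COP_actual = Q̇_C/Ẇ = 0.3200/0.1660 = 1.928.
In absolute terms T_C = 278.15 K and T_H = 299.26 K, so ΔT = 21.11 K.
COP_Carnot = T_C/ΔT = 278.15/21.11 = 13.18.
η_II = COP_actual/COP_Carnot = 1.928/13.18 = 0.1463.

0.15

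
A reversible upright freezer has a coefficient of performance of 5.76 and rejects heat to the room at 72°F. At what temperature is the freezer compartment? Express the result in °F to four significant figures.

-6.649 °F

For a Carnot refrigerator COP_R = T_C/(T_H − T_C), so T_C = COP·T_H/(1 + COP).
With T_H = 295.37 K, T_C = 5.76 × 295.37/6.760 = 251.68 K.
Converting, 251.68 K = -6.65°F.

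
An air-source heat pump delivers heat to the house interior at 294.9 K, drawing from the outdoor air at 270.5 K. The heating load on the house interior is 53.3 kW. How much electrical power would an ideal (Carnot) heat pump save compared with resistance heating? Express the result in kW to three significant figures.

48.9 kW

The reservoir spacing is ΔT = 294.9 − 270.5 = 24.40 K.
COP_Carnot = T_H/ΔT = 294.90/24.40 = 12.09.
Resistance heating needs Ẇ_res = Q̇_H = 53.30 kW; the reversible heat pump needs only Ẇ_hp = Q̇_H/COP = 4.410 kW.
Saving = 53.30 − 4.410 = 48.89 kW.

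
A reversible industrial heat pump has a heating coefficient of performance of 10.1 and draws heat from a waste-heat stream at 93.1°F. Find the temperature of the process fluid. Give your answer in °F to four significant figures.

153.8 °F

COP_HP = T_H/(T_H − T_C) rearranges to T_H = COP·T_C/(COP − 1).
With T_C = 307.09 K, T_H = 10.1 × 307.09/9.100 = 340.84 K.
Converting, 340.84 K = 153.84°F.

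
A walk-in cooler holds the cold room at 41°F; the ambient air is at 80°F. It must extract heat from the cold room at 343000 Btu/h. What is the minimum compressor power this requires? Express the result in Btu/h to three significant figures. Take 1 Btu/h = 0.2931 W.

26700 Btu/h

In absolute terms T_C = 278.15 K and T_H = 299.82 K, so ΔT = 21.67 K.
COP_Carnot = T_C/ΔT = 278.15/21.67 = 12.84.
Ẇ_min = Q̇/COP_Carnot = 343000/12.84 = 26720 Btu/h.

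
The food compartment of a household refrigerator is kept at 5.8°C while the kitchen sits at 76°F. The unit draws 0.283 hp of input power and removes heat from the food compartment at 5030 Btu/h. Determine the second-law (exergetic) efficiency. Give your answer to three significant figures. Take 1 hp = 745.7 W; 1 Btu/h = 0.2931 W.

Converting, Q̇_C = 5030 Btu/h = 1.977 hp, so COP_actual = Q̇_C/Ẇ = 1.977/0.2830 = 6.986.
In absolute terms T_C = 278.95 K and T_H = 297.59 K, so ΔT = 18.64 K.
COP_Carnot = T_C/ΔT = 278.95/18.64 = 14.96.
η_II = COP_actual/COP_Carnot = 6.986/14.96 = 0.4669.

0.467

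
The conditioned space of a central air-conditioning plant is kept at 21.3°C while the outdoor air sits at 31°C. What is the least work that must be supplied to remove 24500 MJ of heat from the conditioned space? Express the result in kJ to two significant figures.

810000 kJ

In absolute terms T_C = 294.45 K and T_H = 304.15 K, so ΔT = 9.700 K.
The reversible limit is COP_R = T_C/ΔT = 30.36, so W_min = Q_C/COP = Q_C·ΔT/T_C.
W_min = 24500 × 9.700/294.45 = 807.1 MJ = 807100 kJ.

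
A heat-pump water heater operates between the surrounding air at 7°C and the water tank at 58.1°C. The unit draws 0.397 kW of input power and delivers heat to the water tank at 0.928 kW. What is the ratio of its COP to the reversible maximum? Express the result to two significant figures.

COP_actual = Q̇_H/Ẇ = 0.9280/0.3970 = 2.338.
In absolute terms T_C = 280.15 K and T_H = 331.25 K, so ΔT = 51.10 K.
COP_Carnot = T_H/ΔT = 331.25/51.10 = 6.482.
η_II = COP_actual/COP_Carnot = 2.338/6.482 = 0.3606.

0.36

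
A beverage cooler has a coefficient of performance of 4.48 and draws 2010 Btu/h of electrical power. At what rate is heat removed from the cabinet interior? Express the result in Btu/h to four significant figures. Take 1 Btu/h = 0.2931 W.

9005 Btu/h

Q̇_C = COP × Ẇ = 4.48 × 2010 = 9005 Btu/h.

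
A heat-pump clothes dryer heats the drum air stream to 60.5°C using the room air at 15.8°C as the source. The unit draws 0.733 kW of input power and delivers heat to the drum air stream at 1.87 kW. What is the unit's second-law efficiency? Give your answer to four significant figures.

0.3418

COP_actual = Q̇_H/Ẇ = 1.870/0.7330 = 2.551.
In absolute terms T_C = 288.95 K and T_H = 333.65 K, so ΔT = 44.70 K.
COP_Carnot = T_H/ΔT = 333.65/44.70 = 7.464.
η_II = COP_actual/COP_Carnot = 2.551/7.464 = 0.3418.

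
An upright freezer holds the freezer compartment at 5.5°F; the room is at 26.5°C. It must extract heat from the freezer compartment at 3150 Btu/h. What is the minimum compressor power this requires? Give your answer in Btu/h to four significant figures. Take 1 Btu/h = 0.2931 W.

In absolute terms T_C = 258.43 K and T_H = 299.65 K, so ΔT = 41.22 K.
COP_Carnot = T_C/ΔT = 258.43/41.22 = 6.269.
Ẇ_min = Q̇/COP_Carnot = 3150/6.269 = 502.5 Btu/h.

502.5 Btu/h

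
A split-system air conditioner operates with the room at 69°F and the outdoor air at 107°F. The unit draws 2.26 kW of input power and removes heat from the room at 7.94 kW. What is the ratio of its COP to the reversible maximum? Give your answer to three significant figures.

COP_actual = Q̇_C/Ẇ = 7.940/2.260 = 3.513.
In absolute terms T_C = 293.71 K and T_H = 314.82 K, so ΔT = 21.11 K.
COP_Carnot = T_C/ΔT = 293.71/21.11 = 13.91.
η_II = COP_actual/COP_Carnot = 3.513/13.91 = 0.2525.

0.253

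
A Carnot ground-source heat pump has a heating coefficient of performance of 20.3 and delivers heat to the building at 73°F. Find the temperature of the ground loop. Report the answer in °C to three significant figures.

COP_HP = T_H/(T_H − T_C) gives T_H − T_C = T_H/COP.
With T_H = 295.93 K, T_C = 295.93 × (1 − 1/20.3) = 281.35 K.
Converting, 281.35 K = 8.20°C.

8.20 °C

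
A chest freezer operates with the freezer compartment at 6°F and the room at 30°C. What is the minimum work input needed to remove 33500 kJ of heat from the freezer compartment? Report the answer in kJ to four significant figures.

5755 kJ

In absolute terms T_C = 258.71 K and T_H = 303.15 K, so ΔT = 44.44 K.
The reversible limit is COP_R = T_C/ΔT = 5.821, so W_min = Q_C/COP = Q_C·ΔT/T_C.
W_min = 33500 × 44.44/258.71 = 5755 kJ.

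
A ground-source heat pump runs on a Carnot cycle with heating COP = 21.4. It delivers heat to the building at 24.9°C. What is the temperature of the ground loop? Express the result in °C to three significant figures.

COP_HP = T_H/(T_H − T_C) gives T_H − T_C = T_H/COP.
With T_H = 298.05 K, T_C = 298.05 × (1 − 1/21.4) = 284.12 K.
Converting, 284.12 K = 10.97°C.

11.0 °C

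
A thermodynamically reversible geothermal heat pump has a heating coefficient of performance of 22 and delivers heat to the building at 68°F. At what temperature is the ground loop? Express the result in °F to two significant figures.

COP_HP = T_H/(T_H − T_C) gives T_H − T_C = T_H/COP.
With T_H = 293.15 K, T_C = 293.15 × (1 − 1/22) = 279.82 K.
Converting, 279.82 K = 44.02°F.

44 °F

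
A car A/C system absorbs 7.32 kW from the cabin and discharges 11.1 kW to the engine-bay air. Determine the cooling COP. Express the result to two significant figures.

The first law gives Q̇_H = Q̇_C + Ẇ, so the three rates are Q̇_C = 7.320, Q̇_H = 11.10, Ẇ = 3.780 kW.
COP_R = Q̇_C/Ẇ = 7.320/3.780 = 1.937.

1.9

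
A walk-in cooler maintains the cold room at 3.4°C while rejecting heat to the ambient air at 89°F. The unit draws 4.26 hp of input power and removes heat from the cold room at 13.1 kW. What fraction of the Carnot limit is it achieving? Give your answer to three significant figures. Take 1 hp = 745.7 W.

0.422

Converting, Q̇_C = 13.10 kW = 17.57 hp, so COP_actual = Q̇_C/Ẇ = 17.57/4.260 = 4.124.
In absolute terms T_C = 276.55 K and T_H = 304.82 K, so ΔT = 28.27 K.
COP_Carnot = T_C/ΔT = 276.55/28.27 = 9.784.
η_II = COP_actual/COP_Carnot = 4.124/9.784 = 0.4215.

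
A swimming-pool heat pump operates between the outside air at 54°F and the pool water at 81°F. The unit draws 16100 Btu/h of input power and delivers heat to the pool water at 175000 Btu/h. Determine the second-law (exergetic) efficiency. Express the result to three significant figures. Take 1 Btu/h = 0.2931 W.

0.543

COP_actual = Q̇_H/Ẇ = 175000/16100 = 10.87.
In absolute terms T_C = 285.37 K and T_H = 300.37 K, so ΔT = 15.00 K.
COP_Carnot = T_H/ΔT = 300.37/15.00 = 20.02.
η_II = COP_actual/COP_Carnot = 10.87/20.02 = 0.5428.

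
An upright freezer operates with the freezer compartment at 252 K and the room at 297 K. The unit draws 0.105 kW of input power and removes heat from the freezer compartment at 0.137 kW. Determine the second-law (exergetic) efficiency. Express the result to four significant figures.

COP_actual = Q̇_C/Ẇ = 0.1370/0.1050 = 1.305.
The reservoir spacing is ΔT = 297 − 252 = 45.00 K.
COP_Carnot = T_C/ΔT = 252.00/45.00 = 5.600.
η_II = COP_actual/COP_Carnot = 1.305/5.600 = 0.2330.

0.2330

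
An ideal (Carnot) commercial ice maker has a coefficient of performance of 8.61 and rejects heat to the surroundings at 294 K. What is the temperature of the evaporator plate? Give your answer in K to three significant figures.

263 K

For a Carnot refrigerator COP_R = T_C/(T_H − T_C), so T_C = COP·T_H/(1 + COP).
With T_H = 294.00 K, T_C = 8.61 × 294.00/9.610 = 263.41 K.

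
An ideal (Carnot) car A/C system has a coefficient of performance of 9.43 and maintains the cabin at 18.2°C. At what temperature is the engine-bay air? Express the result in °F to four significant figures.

120.4 °F

COP_R = T_C/(T_H − T_C) gives T_H − T_C = T_C/COP.
With T_C = 291.35 K, T_H = 291.35 × (1 + 1/9.43) = 322.25 K.
Converting, 322.25 K = 120.37°F.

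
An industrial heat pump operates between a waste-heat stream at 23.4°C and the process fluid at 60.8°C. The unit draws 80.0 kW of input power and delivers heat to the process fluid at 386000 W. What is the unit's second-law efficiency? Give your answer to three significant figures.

Converting, Q̇_H = 386000 W = 386.0 kW, so COP_actual = Q̇_H/Ẇ = 386.0/80.00 = 4.825.
In absolute terms T_C = 296.55 K and T_H = 333.95 K, so ΔT = 37.40 K.
COP_Carnot = T_H/ΔT = 333.95/37.40 = 8.929.
η_II = COP_actual/COP_Carnot = 4.825/8.929 = 0.5404.

0.540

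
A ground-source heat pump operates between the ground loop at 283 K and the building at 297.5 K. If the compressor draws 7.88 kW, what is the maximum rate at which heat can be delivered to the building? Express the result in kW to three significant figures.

162 kW

The reservoir spacing is ΔT = 297.5 − 283 = 14.50 K.
COP_Carnot = T_H/ΔT = 297.50/14.50 = 20.52.
Q̇_max = COP_Carnot × Ẇ = 20.52 × 7.880 kW = 161.7 kW.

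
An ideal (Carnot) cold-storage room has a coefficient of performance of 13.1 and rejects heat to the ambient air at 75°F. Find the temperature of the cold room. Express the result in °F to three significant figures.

For a Carnot refrigerator COP_R = T_C/(T_H − T_C), so T_C = COP·T_H/(1 + COP).
With T_H = 297.04 K, T_C = 13.1 × 297.04/14.10 = 275.97 K.
Converting, 275.97 K = 37.08°F.

37.1 °F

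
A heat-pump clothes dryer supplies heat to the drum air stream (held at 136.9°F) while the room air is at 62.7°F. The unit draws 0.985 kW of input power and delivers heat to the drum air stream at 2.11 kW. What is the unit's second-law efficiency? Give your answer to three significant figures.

COP_actual = Q̇_H/Ẇ = 2.110/0.9850 = 2.142.
In absolute terms T_C = 290.21 K and T_H = 331.43 K, so ΔT = 41.22 K.
COP_Carnot = T_H/ΔT = 331.43/41.22 = 8.040.
η_II = COP_actual/COP_Carnot = 2.142/8.040 = 0.2664.

0.266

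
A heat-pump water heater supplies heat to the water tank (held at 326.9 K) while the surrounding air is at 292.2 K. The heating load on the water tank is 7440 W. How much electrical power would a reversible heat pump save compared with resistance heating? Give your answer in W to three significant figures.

6650 W

The reservoir spacing is ΔT = 326.9 − 292.2 = 34.70 K.
COP_Carnot = T_H/ΔT = 326.90/34.70 = 9.421.
Resistance heating needs Ẇ_res = Q̇_H = 7440 W; the reversible heat pump needs only Ẇ_hp = Q̇_H/COP = 789.7 W.
Saving = 7440 − 789.7 = 6650 W.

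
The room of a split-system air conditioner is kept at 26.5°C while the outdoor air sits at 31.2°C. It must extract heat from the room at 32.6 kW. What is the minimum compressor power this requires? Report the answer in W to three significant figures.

In absolute terms T_C = 299.65 K and T_H = 304.35 K, so ΔT = 4.700 K.
COP_Carnot = T_C/ΔT = 299.65/4.700 = 63.76.
Ẇ_min = Q̇/COP_Carnot = 32.60/63.76 = 0.5113 kW = 511.3 W.

511 W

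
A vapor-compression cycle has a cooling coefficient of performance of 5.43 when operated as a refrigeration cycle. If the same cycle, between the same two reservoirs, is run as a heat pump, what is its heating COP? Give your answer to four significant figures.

6.430

The first law on one cycle gives Q_H = Q_C + W, so Q_H/W = Q_C/W + 1.
COP_HP = COP_R + 1 = 5.43 + 1 = 6.43.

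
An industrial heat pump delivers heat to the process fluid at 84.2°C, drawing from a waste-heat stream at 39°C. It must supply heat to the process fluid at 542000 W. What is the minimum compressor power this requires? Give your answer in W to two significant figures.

69000 W

In absolute terms T_C = 312.15 K and T_H = 357.35 K, so ΔT = 45.20 K.
COP_Carnot = T_H/ΔT = 357.35/45.20 = 7.906.
Ẇ_min = Q̇/COP_Carnot = 542000/7.906 = 68560 W.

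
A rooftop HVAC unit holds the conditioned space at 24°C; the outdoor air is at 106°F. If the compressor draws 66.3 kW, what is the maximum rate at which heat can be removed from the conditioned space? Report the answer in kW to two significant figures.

1200 kW

In absolute terms T_C = 297.15 K and T_H = 314.26 K, so ΔT = 17.11 K.
COP_Carnot = T_C/ΔT = 297.15/17.11 = 17.37.
Q̇_max = COP_Carnot × Ẇ = 17.37 × 66.30 kW = 1151 kW.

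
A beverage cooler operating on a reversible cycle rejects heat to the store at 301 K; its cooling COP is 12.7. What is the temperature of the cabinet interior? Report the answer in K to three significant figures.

279 K

For a Carnot refrigerator COP_R = T_C/(T_H − T_C), so T_C = COP·T_H/(1 + COP).
With T_H = 301.00 K, T_C = 12.7 × 301.00/13.70 = 279.03 K.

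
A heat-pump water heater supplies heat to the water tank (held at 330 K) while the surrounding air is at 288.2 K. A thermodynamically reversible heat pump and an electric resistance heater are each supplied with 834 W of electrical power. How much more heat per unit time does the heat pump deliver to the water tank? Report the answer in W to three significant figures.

The reservoir spacing is ΔT = 330 − 288.2 = 41.80 K.
COP_Carnot = T_H/ΔT = 330.00/41.80 = 7.895.
The heat pump delivers Q̇_H = COP × Ẇ = 6584 W; the resistance heater delivers Ẇ = 834.0 W.
Extra = (COP − 1)·Ẇ = 5750 W.

5750 W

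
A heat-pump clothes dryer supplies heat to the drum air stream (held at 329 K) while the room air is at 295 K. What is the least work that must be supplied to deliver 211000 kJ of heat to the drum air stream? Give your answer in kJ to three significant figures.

21800 kJ

The reservoir spacing is ΔT = 329 − 295 = 34.00 K.
The reversible limit is COP_HP = T_H/ΔT = 9.676, so W_min = Q_H/COP = Q_H·ΔT/T_H.
W_min = 211000 × 34.00/329.00 = 21810 kJ.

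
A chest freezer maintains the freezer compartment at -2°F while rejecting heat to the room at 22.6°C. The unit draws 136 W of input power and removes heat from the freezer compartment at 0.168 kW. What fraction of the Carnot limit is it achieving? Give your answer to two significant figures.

Converting, Q̇_C = 0.1680 kW = 168.0 W, so COP_actual = Q̇_C/Ẇ = 168.0/136.0 = 1.235.
In absolute terms T_C = 254.26 K and T_H = 295.75 K, so ΔT = 41.49 K.
COP_Carnot = T_C/ΔT = 254.26/41.49 = 6.128.
η_II = COP_actual/COP_Carnot = 1.235/6.128 = 0.2016.

0.20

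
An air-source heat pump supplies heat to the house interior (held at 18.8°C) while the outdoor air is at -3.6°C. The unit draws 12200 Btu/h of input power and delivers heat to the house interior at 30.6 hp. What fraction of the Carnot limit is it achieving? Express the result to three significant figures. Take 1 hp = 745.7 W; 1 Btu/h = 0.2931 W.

Converting, Q̇_H = 30.60 hp = 77850 Btu/h, so COP_actual = Q̇_H/Ẇ = 77850/12200 = 6.381.
In absolute terms T_C = 269.55 K and T_H = 291.95 K, so ΔT = 22.40 K.
COP_Carnot = T_H/ΔT = 291.95/22.40 = 13.03.
η_II = COP_actual/COP_Carnot = 6.381/13.03 = 0.4896.

0.490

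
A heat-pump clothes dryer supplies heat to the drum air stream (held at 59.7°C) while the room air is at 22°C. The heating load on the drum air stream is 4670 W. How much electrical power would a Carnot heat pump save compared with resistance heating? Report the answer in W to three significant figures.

4140 W

In absolute terms T_C = 295.15 K and T_H = 332.85 K, so ΔT = 37.70 K.
COP_Carnot = T_H/ΔT = 332.85/37.70 = 8.829.
Resistance heating needs Ẇ_res = Q̇_H = 4670 W; the reversible heat pump needs only Ẇ_hp = Q̇_H/COP = 528.9 W.
Saving = 4670 − 528.9 = 4141 W.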